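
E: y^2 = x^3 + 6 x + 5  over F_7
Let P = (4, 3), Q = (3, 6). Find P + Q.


P != Q, so use the chord formula.
s = (y2 - y1) / (x2 - x1) = (3) / (6) mod 7 = 4
x3 = s^2 - x1 - x2 mod 7 = 4^2 - 4 - 3 = 2
y3 = s (x1 - x3) - y1 mod 7 = 4 * (4 - 2) - 3 = 5

P + Q = (2, 5)


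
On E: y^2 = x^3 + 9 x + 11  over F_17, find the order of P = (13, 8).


Compute successive multiples of P until we hit O:
  1P = (13, 8)
  2P = (10, 8)
  3P = (11, 9)
  4P = (6, 14)
  5P = (14, 5)
  6P = (16, 1)
  7P = (1, 15)
  8P = (7, 14)
  ... (continuing to 22P)
  22P = O

ord(P) = 22


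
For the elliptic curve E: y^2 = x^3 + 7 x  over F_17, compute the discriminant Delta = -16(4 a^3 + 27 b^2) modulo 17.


4 a^3 + 27 b^2 = 4*7^3 + 27*0^2 = 1372 + 0 = 1372
Delta = -16 * (1372) = -21952
Delta mod 17 = 12

Delta = 12 (mod 17)


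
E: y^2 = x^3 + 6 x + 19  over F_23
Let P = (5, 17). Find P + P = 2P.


Doubling: s = (3 x1^2 + a) / (2 y1)
s = (3*5^2 + 6) / (2*17) mod 23 = 22
x3 = s^2 - 2 x1 mod 23 = 22^2 - 2*5 = 14
y3 = s (x1 - x3) - y1 mod 23 = 22 * (5 - 14) - 17 = 15

2P = (14, 15)


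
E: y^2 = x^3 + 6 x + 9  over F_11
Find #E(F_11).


For each x in F_11, count y with y^2 = x^3 + 6 x + 9 mod 11:
  x = 0: RHS = 9, y in [3, 8]  -> 2 point(s)
  x = 1: RHS = 5, y in [4, 7]  -> 2 point(s)
  x = 4: RHS = 9, y in [3, 8]  -> 2 point(s)
  x = 7: RHS = 9, y in [3, 8]  -> 2 point(s)
  x = 9: RHS = 0, y in [0]  -> 1 point(s)
Affine points: 9. Add the point at infinity: total = 10.

#E(F_11) = 10


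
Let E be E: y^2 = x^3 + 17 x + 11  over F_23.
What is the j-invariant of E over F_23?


Delta = -16(4 a^3 + 27 b^2) mod 23 = 8
-1728 * (4 a)^3 = -1728 * (4*17)^3 mod 23 = 3
j = 3 * 8^(-1) mod 23 = 9

j = 9 (mod 23)


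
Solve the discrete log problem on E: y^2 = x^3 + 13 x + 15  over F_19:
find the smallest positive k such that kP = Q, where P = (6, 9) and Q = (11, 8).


Enumerate multiples of P until we hit Q = (11, 8):
  1P = (6, 9)
  2P = (18, 18)
  3P = (11, 11)
  4P = (9, 5)
  5P = (10, 9)
  6P = (3, 10)
  7P = (8, 17)
  8P = (2, 7)
  9P = (16, 5)
  10P = (4, 13)
  11P = (13, 5)
  12P = (17, 0)
  13P = (13, 14)
  14P = (4, 6)
  15P = (16, 14)
  16P = (2, 12)
  17P = (8, 2)
  18P = (3, 9)
  19P = (10, 10)
  20P = (9, 14)
  21P = (11, 8)
Match found at i = 21.

k = 21


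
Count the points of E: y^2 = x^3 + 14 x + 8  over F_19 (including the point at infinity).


For each x in F_19, count y with y^2 = x^3 + 14 x + 8 mod 19:
  x = 1: RHS = 4, y in [2, 17]  -> 2 point(s)
  x = 2: RHS = 6, y in [5, 14]  -> 2 point(s)
  x = 3: RHS = 1, y in [1, 18]  -> 2 point(s)
  x = 6: RHS = 4, y in [2, 17]  -> 2 point(s)
  x = 8: RHS = 5, y in [9, 10]  -> 2 point(s)
  x = 11: RHS = 11, y in [7, 12]  -> 2 point(s)
  x = 12: RHS = 4, y in [2, 17]  -> 2 point(s)
Affine points: 14. Add the point at infinity: total = 15.

#E(F_19) = 15


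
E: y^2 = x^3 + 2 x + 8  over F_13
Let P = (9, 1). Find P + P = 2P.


Doubling: s = (3 x1^2 + a) / (2 y1)
s = (3*9^2 + 2) / (2*1) mod 13 = 12
x3 = s^2 - 2 x1 mod 13 = 12^2 - 2*9 = 9
y3 = s (x1 - x3) - y1 mod 13 = 12 * (9 - 9) - 1 = 12

2P = (9, 12)


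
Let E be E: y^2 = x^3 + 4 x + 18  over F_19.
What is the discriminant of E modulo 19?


4 a^3 + 27 b^2 = 4*4^3 + 27*18^2 = 256 + 8748 = 9004
Delta = -16 * (9004) = -144064
Delta mod 19 = 13

Delta = 13 (mod 19)


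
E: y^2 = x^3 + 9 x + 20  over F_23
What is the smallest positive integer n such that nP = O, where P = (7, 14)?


Compute successive multiples of P until we hit O:
  1P = (7, 14)
  2P = (10, 12)
  3P = (9, 18)
  4P = (11, 1)
  5P = (17, 7)
  6P = (8, 12)
  7P = (12, 19)
  8P = (5, 11)
  ... (continuing to 22P)
  22P = O

ord(P) = 22


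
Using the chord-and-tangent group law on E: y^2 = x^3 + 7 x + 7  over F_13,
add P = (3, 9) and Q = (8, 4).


P != Q, so use the chord formula.
s = (y2 - y1) / (x2 - x1) = (8) / (5) mod 13 = 12
x3 = s^2 - x1 - x2 mod 13 = 12^2 - 3 - 8 = 3
y3 = s (x1 - x3) - y1 mod 13 = 12 * (3 - 3) - 9 = 4

P + Q = (3, 4)


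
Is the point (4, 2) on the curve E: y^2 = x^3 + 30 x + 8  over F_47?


Check whether y^2 = x^3 + 30 x + 8 (mod 47) for (x, y) = (4, 2).
LHS: y^2 = 2^2 mod 47 = 4
RHS: x^3 + 30 x + 8 = 4^3 + 30*4 + 8 mod 47 = 4
LHS = RHS

Yes, on the curve


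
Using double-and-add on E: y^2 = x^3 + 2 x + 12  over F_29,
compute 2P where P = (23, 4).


k = 2 = 10_2 (binary, LSB first: 01)
Double-and-add from P = (23, 4):
  bit 0 = 0: acc unchanged = O
  bit 1 = 1: acc = O + (18, 14) = (18, 14)

2P = (18, 14)


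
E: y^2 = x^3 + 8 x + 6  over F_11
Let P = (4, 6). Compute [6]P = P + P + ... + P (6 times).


k = 6 = 110_2 (binary, LSB first: 011)
Double-and-add from P = (4, 6):
  bit 0 = 0: acc unchanged = O
  bit 1 = 1: acc = O + (4, 5) = (4, 5)
  bit 2 = 1: acc = (4, 5) + (4, 6) = O

6P = O


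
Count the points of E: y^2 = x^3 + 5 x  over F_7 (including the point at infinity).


For each x in F_7, count y with y^2 = x^3 + 5 x + 0 mod 7:
  x = 0: RHS = 0, y in [0]  -> 1 point(s)
  x = 2: RHS = 4, y in [2, 5]  -> 2 point(s)
  x = 3: RHS = 0, y in [0]  -> 1 point(s)
  x = 4: RHS = 0, y in [0]  -> 1 point(s)
  x = 6: RHS = 1, y in [1, 6]  -> 2 point(s)
Affine points: 7. Add the point at infinity: total = 8.

#E(F_7) = 8


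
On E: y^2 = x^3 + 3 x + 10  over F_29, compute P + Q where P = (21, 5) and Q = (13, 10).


P != Q, so use the chord formula.
s = (y2 - y1) / (x2 - x1) = (5) / (21) mod 29 = 3
x3 = s^2 - x1 - x2 mod 29 = 3^2 - 21 - 13 = 4
y3 = s (x1 - x3) - y1 mod 29 = 3 * (21 - 4) - 5 = 17

P + Q = (4, 17)


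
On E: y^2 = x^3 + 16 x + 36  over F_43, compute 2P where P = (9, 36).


Doubling: s = (3 x1^2 + a) / (2 y1)
s = (3*9^2 + 16) / (2*36) mod 43 = 3
x3 = s^2 - 2 x1 mod 43 = 3^2 - 2*9 = 34
y3 = s (x1 - x3) - y1 mod 43 = 3 * (9 - 34) - 36 = 18

2P = (34, 18)


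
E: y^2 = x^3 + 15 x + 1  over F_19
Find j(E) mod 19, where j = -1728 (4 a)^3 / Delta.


Delta = -16(4 a^3 + 27 b^2) mod 19 = 16
-1728 * (4 a)^3 = -1728 * (4*15)^3 mod 19 = 8
j = 8 * 16^(-1) mod 19 = 10

j = 10 (mod 19)


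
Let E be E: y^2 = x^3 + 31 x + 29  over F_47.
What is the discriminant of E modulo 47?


4 a^3 + 27 b^2 = 4*31^3 + 27*29^2 = 119164 + 22707 = 141871
Delta = -16 * (141871) = -2269936
Delta mod 47 = 23

Delta = 23 (mod 47)


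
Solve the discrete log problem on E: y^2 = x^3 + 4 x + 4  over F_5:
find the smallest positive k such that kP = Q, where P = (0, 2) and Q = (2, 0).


Enumerate multiples of P until we hit Q = (2, 0):
  1P = (0, 2)
  2P = (1, 2)
  3P = (4, 3)
  4P = (2, 0)
Match found at i = 4.

k = 4


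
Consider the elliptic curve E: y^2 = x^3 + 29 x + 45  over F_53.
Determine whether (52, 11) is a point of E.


Check whether y^2 = x^3 + 29 x + 45 (mod 53) for (x, y) = (52, 11).
LHS: y^2 = 11^2 mod 53 = 15
RHS: x^3 + 29 x + 45 = 52^3 + 29*52 + 45 mod 53 = 15
LHS = RHS

Yes, on the curve


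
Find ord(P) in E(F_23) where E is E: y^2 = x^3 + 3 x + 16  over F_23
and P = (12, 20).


Compute successive multiples of P until we hit O:
  1P = (12, 20)
  2P = (17, 9)
  3P = (20, 16)
  4P = (20, 7)
  5P = (17, 14)
  6P = (12, 3)
  7P = O

ord(P) = 7


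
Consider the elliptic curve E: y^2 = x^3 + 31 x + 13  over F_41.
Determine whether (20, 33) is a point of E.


Check whether y^2 = x^3 + 31 x + 13 (mod 41) for (x, y) = (20, 33).
LHS: y^2 = 33^2 mod 41 = 23
RHS: x^3 + 31 x + 13 = 20^3 + 31*20 + 13 mod 41 = 23
LHS = RHS

Yes, on the curve


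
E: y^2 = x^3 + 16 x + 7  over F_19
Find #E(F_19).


For each x in F_19, count y with y^2 = x^3 + 16 x + 7 mod 19:
  x = 0: RHS = 7, y in [8, 11]  -> 2 point(s)
  x = 1: RHS = 5, y in [9, 10]  -> 2 point(s)
  x = 2: RHS = 9, y in [3, 16]  -> 2 point(s)
  x = 3: RHS = 6, y in [5, 14]  -> 2 point(s)
  x = 7: RHS = 6, y in [5, 14]  -> 2 point(s)
  x = 8: RHS = 1, y in [1, 18]  -> 2 point(s)
  x = 9: RHS = 6, y in [5, 14]  -> 2 point(s)
  x = 14: RHS = 11, y in [7, 12]  -> 2 point(s)
  x = 17: RHS = 5, y in [9, 10]  -> 2 point(s)
  x = 18: RHS = 9, y in [3, 16]  -> 2 point(s)
Affine points: 20. Add the point at infinity: total = 21.

#E(F_19) = 21


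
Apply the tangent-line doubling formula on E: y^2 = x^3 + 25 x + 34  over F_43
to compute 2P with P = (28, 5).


Doubling: s = (3 x1^2 + a) / (2 y1)
s = (3*28^2 + 25) / (2*5) mod 43 = 27
x3 = s^2 - 2 x1 mod 43 = 27^2 - 2*28 = 28
y3 = s (x1 - x3) - y1 mod 43 = 27 * (28 - 28) - 5 = 38

2P = (28, 38)


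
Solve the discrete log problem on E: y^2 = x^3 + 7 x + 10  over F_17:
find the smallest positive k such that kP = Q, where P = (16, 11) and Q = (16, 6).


Enumerate multiples of P until we hit Q = (16, 6):
  1P = (16, 11)
  2P = (6, 9)
  3P = (10, 14)
  4P = (4, 0)
  5P = (10, 3)
  6P = (6, 8)
  7P = (16, 6)
Match found at i = 7.

k = 7


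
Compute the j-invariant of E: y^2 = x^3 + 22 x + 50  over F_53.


Delta = -16(4 a^3 + 27 b^2) mod 53 = 36
-1728 * (4 a)^3 = -1728 * (4*22)^3 mod 53 = 11
j = 11 * 36^(-1) mod 53 = 43

j = 43 (mod 53)


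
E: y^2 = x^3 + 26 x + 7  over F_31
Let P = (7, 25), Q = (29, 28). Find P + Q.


P != Q, so use the chord formula.
s = (y2 - y1) / (x2 - x1) = (3) / (22) mod 31 = 10
x3 = s^2 - x1 - x2 mod 31 = 10^2 - 7 - 29 = 2
y3 = s (x1 - x3) - y1 mod 31 = 10 * (7 - 2) - 25 = 25

P + Q = (2, 25)


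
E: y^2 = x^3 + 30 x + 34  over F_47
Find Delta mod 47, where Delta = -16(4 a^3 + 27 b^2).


4 a^3 + 27 b^2 = 4*30^3 + 27*34^2 = 108000 + 31212 = 139212
Delta = -16 * (139212) = -2227392
Delta mod 47 = 32

Delta = 32 (mod 47)


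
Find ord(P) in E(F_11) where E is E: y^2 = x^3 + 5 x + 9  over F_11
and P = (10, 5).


Compute successive multiples of P until we hit O:
  1P = (10, 5)
  2P = (0, 3)
  3P = (5, 7)
  4P = (1, 9)
  5P = (4, 7)
  6P = (2, 7)
  7P = (8, 0)
  8P = (2, 4)
  ... (continuing to 14P)
  14P = O

ord(P) = 14


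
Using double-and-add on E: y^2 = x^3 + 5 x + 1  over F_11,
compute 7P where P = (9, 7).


k = 7 = 111_2 (binary, LSB first: 111)
Double-and-add from P = (9, 7):
  bit 0 = 1: acc = O + (9, 7) = (9, 7)
  bit 1 = 1: acc = (9, 7) + (8, 6) = (6, 7)
  bit 2 = 1: acc = (6, 7) + (7, 4) = (7, 7)

7P = (7, 7)


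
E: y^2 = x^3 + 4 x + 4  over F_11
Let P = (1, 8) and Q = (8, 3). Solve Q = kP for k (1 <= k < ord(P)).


Enumerate multiples of P until we hit Q = (8, 3):
  1P = (1, 8)
  2P = (7, 10)
  3P = (8, 8)
  4P = (2, 3)
  5P = (0, 9)
  6P = (0, 2)
  7P = (2, 8)
  8P = (8, 3)
Match found at i = 8.

k = 8


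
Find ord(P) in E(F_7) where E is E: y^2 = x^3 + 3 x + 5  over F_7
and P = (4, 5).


Compute successive multiples of P until we hit O:
  1P = (4, 5)
  2P = (1, 4)
  3P = (6, 6)
  4P = (6, 1)
  5P = (1, 3)
  6P = (4, 2)
  7P = O

ord(P) = 7


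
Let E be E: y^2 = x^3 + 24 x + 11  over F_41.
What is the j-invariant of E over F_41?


Delta = -16(4 a^3 + 27 b^2) mod 41 = 6
-1728 * (4 a)^3 = -1728 * (4*24)^3 mod 41 = 18
j = 18 * 6^(-1) mod 41 = 3

j = 3 (mod 41)


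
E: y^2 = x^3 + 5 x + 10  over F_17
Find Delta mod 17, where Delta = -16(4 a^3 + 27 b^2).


4 a^3 + 27 b^2 = 4*5^3 + 27*10^2 = 500 + 2700 = 3200
Delta = -16 * (3200) = -51200
Delta mod 17 = 4

Delta = 4 (mod 17)


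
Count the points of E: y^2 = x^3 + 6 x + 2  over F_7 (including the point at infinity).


For each x in F_7, count y with y^2 = x^3 + 6 x + 2 mod 7:
  x = 0: RHS = 2, y in [3, 4]  -> 2 point(s)
  x = 1: RHS = 2, y in [3, 4]  -> 2 point(s)
  x = 2: RHS = 1, y in [1, 6]  -> 2 point(s)
  x = 6: RHS = 2, y in [3, 4]  -> 2 point(s)
Affine points: 8. Add the point at infinity: total = 9.

#E(F_7) = 9


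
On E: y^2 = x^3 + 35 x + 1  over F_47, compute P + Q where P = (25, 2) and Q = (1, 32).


P != Q, so use the chord formula.
s = (y2 - y1) / (x2 - x1) = (30) / (23) mod 47 = 34
x3 = s^2 - x1 - x2 mod 47 = 34^2 - 25 - 1 = 2
y3 = s (x1 - x3) - y1 mod 47 = 34 * (25 - 2) - 2 = 28

P + Q = (2, 28)


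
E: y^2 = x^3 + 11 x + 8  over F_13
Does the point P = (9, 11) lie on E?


Check whether y^2 = x^3 + 11 x + 8 (mod 13) for (x, y) = (9, 11).
LHS: y^2 = 11^2 mod 13 = 4
RHS: x^3 + 11 x + 8 = 9^3 + 11*9 + 8 mod 13 = 4
LHS = RHS

Yes, on the curve


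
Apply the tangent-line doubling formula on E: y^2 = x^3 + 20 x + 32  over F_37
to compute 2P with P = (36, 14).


Doubling: s = (3 x1^2 + a) / (2 y1)
s = (3*36^2 + 20) / (2*14) mod 37 = 18
x3 = s^2 - 2 x1 mod 37 = 18^2 - 2*36 = 30
y3 = s (x1 - x3) - y1 mod 37 = 18 * (36 - 30) - 14 = 20

2P = (30, 20)


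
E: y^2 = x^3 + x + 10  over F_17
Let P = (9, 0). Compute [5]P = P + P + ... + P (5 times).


k = 5 = 101_2 (binary, LSB first: 101)
Double-and-add from P = (9, 0):
  bit 0 = 1: acc = O + (9, 0) = (9, 0)
  bit 1 = 0: acc unchanged = (9, 0)
  bit 2 = 1: acc = (9, 0) + O = (9, 0)

5P = (9, 0)


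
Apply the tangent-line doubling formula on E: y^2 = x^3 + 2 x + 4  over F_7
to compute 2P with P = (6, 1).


Doubling: s = (3 x1^2 + a) / (2 y1)
s = (3*6^2 + 2) / (2*1) mod 7 = 6
x3 = s^2 - 2 x1 mod 7 = 6^2 - 2*6 = 3
y3 = s (x1 - x3) - y1 mod 7 = 6 * (6 - 3) - 1 = 3

2P = (3, 3)


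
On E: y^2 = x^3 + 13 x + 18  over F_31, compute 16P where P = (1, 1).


k = 16 = 10000_2 (binary, LSB first: 00001)
Double-and-add from P = (1, 1):
  bit 0 = 0: acc unchanged = O
  bit 1 = 0: acc unchanged = O
  bit 2 = 0: acc unchanged = O
  bit 3 = 0: acc unchanged = O
  bit 4 = 1: acc = O + (11, 29) = (11, 29)

16P = (11, 29)


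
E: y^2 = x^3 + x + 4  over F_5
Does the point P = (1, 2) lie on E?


Check whether y^2 = x^3 + 1 x + 4 (mod 5) for (x, y) = (1, 2).
LHS: y^2 = 2^2 mod 5 = 4
RHS: x^3 + 1 x + 4 = 1^3 + 1*1 + 4 mod 5 = 1
LHS != RHS

No, not on the curve


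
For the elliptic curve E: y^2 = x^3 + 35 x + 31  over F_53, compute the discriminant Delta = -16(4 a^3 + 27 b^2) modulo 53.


4 a^3 + 27 b^2 = 4*35^3 + 27*31^2 = 171500 + 25947 = 197447
Delta = -16 * (197447) = -3159152
Delta mod 53 = 19

Delta = 19 (mod 53)


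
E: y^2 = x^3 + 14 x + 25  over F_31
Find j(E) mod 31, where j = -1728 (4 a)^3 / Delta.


Delta = -16(4 a^3 + 27 b^2) mod 31 = 9
-1728 * (4 a)^3 = -1728 * (4*14)^3 mod 31 = 8
j = 8 * 9^(-1) mod 31 = 25

j = 25 (mod 31)


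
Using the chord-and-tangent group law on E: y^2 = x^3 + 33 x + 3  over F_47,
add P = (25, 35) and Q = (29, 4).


P != Q, so use the chord formula.
s = (y2 - y1) / (x2 - x1) = (16) / (4) mod 47 = 4
x3 = s^2 - x1 - x2 mod 47 = 4^2 - 25 - 29 = 9
y3 = s (x1 - x3) - y1 mod 47 = 4 * (25 - 9) - 35 = 29

P + Q = (9, 29)


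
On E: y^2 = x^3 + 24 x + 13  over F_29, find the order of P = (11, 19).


Compute successive multiples of P until we hit O:
  1P = (11, 19)
  2P = (0, 19)
  3P = (18, 10)
  4P = (20, 5)
  5P = (4, 12)
  6P = (15, 6)
  7P = (19, 7)
  8P = (23, 28)
  ... (continuing to 19P)
  19P = O

ord(P) = 19


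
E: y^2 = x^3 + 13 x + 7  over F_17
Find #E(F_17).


For each x in F_17, count y with y^2 = x^3 + 13 x + 7 mod 17:
  x = 1: RHS = 4, y in [2, 15]  -> 2 point(s)
  x = 4: RHS = 4, y in [2, 15]  -> 2 point(s)
  x = 7: RHS = 16, y in [4, 13]  -> 2 point(s)
  x = 10: RHS = 15, y in [7, 10]  -> 2 point(s)
  x = 11: RHS = 2, y in [6, 11]  -> 2 point(s)
  x = 12: RHS = 4, y in [2, 15]  -> 2 point(s)
  x = 14: RHS = 9, y in [3, 14]  -> 2 point(s)
Affine points: 14. Add the point at infinity: total = 15.

#E(F_17) = 15


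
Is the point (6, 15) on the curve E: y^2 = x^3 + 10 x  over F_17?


Check whether y^2 = x^3 + 10 x + 0 (mod 17) for (x, y) = (6, 15).
LHS: y^2 = 15^2 mod 17 = 4
RHS: x^3 + 10 x + 0 = 6^3 + 10*6 + 0 mod 17 = 4
LHS = RHS

Yes, on the curve


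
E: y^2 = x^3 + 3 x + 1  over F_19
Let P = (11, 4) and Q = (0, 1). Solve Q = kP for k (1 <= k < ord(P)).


Enumerate multiples of P until we hit Q = (0, 1):
  1P = (11, 4)
  2P = (6, 11)
  3P = (7, 17)
  4P = (8, 10)
  5P = (4, 1)
  6P = (10, 10)
  7P = (15, 1)
  8P = (9, 4)
  9P = (18, 15)
  10P = (1, 9)
  11P = (12, 6)
  12P = (0, 18)
  13P = (17, 14)
  14P = (17, 5)
  15P = (0, 1)
Match found at i = 15.

k = 15


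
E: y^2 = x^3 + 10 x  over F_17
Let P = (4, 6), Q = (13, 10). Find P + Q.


P != Q, so use the chord formula.
s = (y2 - y1) / (x2 - x1) = (4) / (9) mod 17 = 8
x3 = s^2 - x1 - x2 mod 17 = 8^2 - 4 - 13 = 13
y3 = s (x1 - x3) - y1 mod 17 = 8 * (4 - 13) - 6 = 7

P + Q = (13, 7)


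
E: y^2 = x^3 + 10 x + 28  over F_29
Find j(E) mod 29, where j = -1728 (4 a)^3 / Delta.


Delta = -16(4 a^3 + 27 b^2) mod 29 = 6
-1728 * (4 a)^3 = -1728 * (4*10)^3 mod 29 = 22
j = 22 * 6^(-1) mod 29 = 23

j = 23 (mod 29)


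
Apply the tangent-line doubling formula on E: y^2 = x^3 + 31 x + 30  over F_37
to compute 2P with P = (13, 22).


Doubling: s = (3 x1^2 + a) / (2 y1)
s = (3*13^2 + 31) / (2*22) mod 37 = 24
x3 = s^2 - 2 x1 mod 37 = 24^2 - 2*13 = 32
y3 = s (x1 - x3) - y1 mod 37 = 24 * (13 - 32) - 22 = 3

2P = (32, 3)


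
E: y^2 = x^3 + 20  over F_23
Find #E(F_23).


For each x in F_23, count y with y^2 = x^3 + 0 x + 20 mod 23:
  x = 3: RHS = 1, y in [1, 22]  -> 2 point(s)
  x = 6: RHS = 6, y in [11, 12]  -> 2 point(s)
  x = 7: RHS = 18, y in [8, 15]  -> 2 point(s)
  x = 8: RHS = 3, y in [7, 16]  -> 2 point(s)
  x = 9: RHS = 13, y in [6, 17]  -> 2 point(s)
  x = 10: RHS = 8, y in [10, 13]  -> 2 point(s)
  x = 12: RHS = 0, y in [0]  -> 1 point(s)
  x = 13: RHS = 9, y in [3, 20]  -> 2 point(s)
  x = 14: RHS = 4, y in [2, 21]  -> 2 point(s)
  x = 19: RHS = 2, y in [5, 18]  -> 2 point(s)
  x = 20: RHS = 16, y in [4, 19]  -> 2 point(s)
  x = 21: RHS = 12, y in [9, 14]  -> 2 point(s)
Affine points: 23. Add the point at infinity: total = 24.

#E(F_23) = 24


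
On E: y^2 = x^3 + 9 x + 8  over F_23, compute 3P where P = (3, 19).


k = 3 = 11_2 (binary, LSB first: 11)
Double-and-add from P = (3, 19):
  bit 0 = 1: acc = O + (3, 19) = (3, 19)
  bit 1 = 1: acc = (3, 19) + (20, 0) = (3, 4)

3P = (3, 4)


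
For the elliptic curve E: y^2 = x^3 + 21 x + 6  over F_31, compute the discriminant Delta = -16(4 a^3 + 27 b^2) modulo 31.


4 a^3 + 27 b^2 = 4*21^3 + 27*6^2 = 37044 + 972 = 38016
Delta = -16 * (38016) = -608256
Delta mod 31 = 26

Delta = 26 (mod 31)


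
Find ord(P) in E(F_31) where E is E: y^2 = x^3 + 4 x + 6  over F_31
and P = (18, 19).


Compute successive multiples of P until we hit O:
  1P = (18, 19)
  2P = (23, 19)
  3P = (21, 12)
  4P = (25, 18)
  5P = (7, 6)
  6P = (22, 27)
  7P = (26, 27)
  8P = (19, 11)
  ... (continuing to 28P)
  28P = O

ord(P) = 28


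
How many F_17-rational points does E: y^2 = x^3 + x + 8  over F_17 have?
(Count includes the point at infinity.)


For each x in F_17, count y with y^2 = x^3 + 1 x + 8 mod 17:
  x = 0: RHS = 8, y in [5, 12]  -> 2 point(s)
  x = 2: RHS = 1, y in [1, 16]  -> 2 point(s)
  x = 3: RHS = 4, y in [2, 15]  -> 2 point(s)
  x = 4: RHS = 8, y in [5, 12]  -> 2 point(s)
  x = 5: RHS = 2, y in [6, 11]  -> 2 point(s)
  x = 6: RHS = 9, y in [3, 14]  -> 2 point(s)
  x = 7: RHS = 1, y in [1, 16]  -> 2 point(s)
  x = 8: RHS = 1, y in [1, 16]  -> 2 point(s)
  x = 9: RHS = 15, y in [7, 10]  -> 2 point(s)
  x = 10: RHS = 15, y in [7, 10]  -> 2 point(s)
  x = 13: RHS = 8, y in [5, 12]  -> 2 point(s)
  x = 15: RHS = 15, y in [7, 10]  -> 2 point(s)
Affine points: 24. Add the point at infinity: total = 25.

#E(F_17) = 25


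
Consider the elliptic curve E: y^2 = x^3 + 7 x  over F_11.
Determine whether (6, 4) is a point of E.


Check whether y^2 = x^3 + 7 x + 0 (mod 11) for (x, y) = (6, 4).
LHS: y^2 = 4^2 mod 11 = 5
RHS: x^3 + 7 x + 0 = 6^3 + 7*6 + 0 mod 11 = 5
LHS = RHS

Yes, on the curve


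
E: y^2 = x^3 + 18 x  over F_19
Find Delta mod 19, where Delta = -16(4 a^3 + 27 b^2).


4 a^3 + 27 b^2 = 4*18^3 + 27*0^2 = 23328 + 0 = 23328
Delta = -16 * (23328) = -373248
Delta mod 19 = 7

Delta = 7 (mod 19)


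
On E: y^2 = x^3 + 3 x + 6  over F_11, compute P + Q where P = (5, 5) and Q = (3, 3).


P != Q, so use the chord formula.
s = (y2 - y1) / (x2 - x1) = (9) / (9) mod 11 = 1
x3 = s^2 - x1 - x2 mod 11 = 1^2 - 5 - 3 = 4
y3 = s (x1 - x3) - y1 mod 11 = 1 * (5 - 4) - 5 = 7

P + Q = (4, 7)


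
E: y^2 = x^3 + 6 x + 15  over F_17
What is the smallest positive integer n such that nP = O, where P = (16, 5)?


Compute successive multiples of P until we hit O:
  1P = (16, 5)
  2P = (4, 16)
  3P = (10, 15)
  4P = (7, 14)
  5P = (12, 8)
  6P = (14, 2)
  7P = (2, 16)
  8P = (3, 3)
  ... (continuing to 24P)
  24P = O

ord(P) = 24


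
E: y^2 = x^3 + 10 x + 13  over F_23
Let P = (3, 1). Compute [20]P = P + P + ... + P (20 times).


k = 20 = 10100_2 (binary, LSB first: 00101)
Double-and-add from P = (3, 1):
  bit 0 = 0: acc unchanged = O
  bit 1 = 0: acc unchanged = O
  bit 2 = 1: acc = O + (19, 22) = (19, 22)
  bit 3 = 0: acc unchanged = (19, 22)
  bit 4 = 1: acc = (19, 22) + (22, 18) = (17, 6)

20P = (17, 6)


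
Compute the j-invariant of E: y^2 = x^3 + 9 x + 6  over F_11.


Delta = -16(4 a^3 + 27 b^2) mod 11 = 8
-1728 * (4 a)^3 = -1728 * (4*9)^3 mod 11 = 6
j = 6 * 8^(-1) mod 11 = 9

j = 9 (mod 11)


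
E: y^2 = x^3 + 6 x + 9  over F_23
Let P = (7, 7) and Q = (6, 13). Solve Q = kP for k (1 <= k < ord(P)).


Enumerate multiples of P until we hit Q = (6, 13):
  1P = (7, 7)
  2P = (22, 18)
  3P = (2, 12)
  4P = (15, 1)
  5P = (3, 13)
  6P = (21, 14)
  7P = (1, 19)
  8P = (19, 17)
  9P = (6, 13)
Match found at i = 9.

k = 9


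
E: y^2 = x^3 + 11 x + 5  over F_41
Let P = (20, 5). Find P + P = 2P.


Doubling: s = (3 x1^2 + a) / (2 y1)
s = (3*20^2 + 11) / (2*5) mod 41 = 35
x3 = s^2 - 2 x1 mod 41 = 35^2 - 2*20 = 37
y3 = s (x1 - x3) - y1 mod 41 = 35 * (20 - 37) - 5 = 15

2P = (37, 15)


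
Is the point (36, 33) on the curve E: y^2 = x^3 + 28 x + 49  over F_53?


Check whether y^2 = x^3 + 28 x + 49 (mod 53) for (x, y) = (36, 33).
LHS: y^2 = 33^2 mod 53 = 29
RHS: x^3 + 28 x + 49 = 36^3 + 28*36 + 49 mod 53 = 13
LHS != RHS

No, not on the curve


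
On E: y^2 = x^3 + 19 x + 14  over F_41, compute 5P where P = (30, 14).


k = 5 = 101_2 (binary, LSB first: 101)
Double-and-add from P = (30, 14):
  bit 0 = 1: acc = O + (30, 14) = (30, 14)
  bit 1 = 0: acc unchanged = (30, 14)
  bit 2 = 1: acc = (30, 14) + (3, 4) = (6, 4)

5P = (6, 4)


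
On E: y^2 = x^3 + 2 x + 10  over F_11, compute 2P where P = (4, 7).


Doubling: s = (3 x1^2 + a) / (2 y1)
s = (3*4^2 + 2) / (2*7) mod 11 = 2
x3 = s^2 - 2 x1 mod 11 = 2^2 - 2*4 = 7
y3 = s (x1 - x3) - y1 mod 11 = 2 * (4 - 7) - 7 = 9

2P = (7, 9)


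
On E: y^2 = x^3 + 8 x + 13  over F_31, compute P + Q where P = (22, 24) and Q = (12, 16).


P != Q, so use the chord formula.
s = (y2 - y1) / (x2 - x1) = (23) / (21) mod 31 = 7
x3 = s^2 - x1 - x2 mod 31 = 7^2 - 22 - 12 = 15
y3 = s (x1 - x3) - y1 mod 31 = 7 * (22 - 15) - 24 = 25

P + Q = (15, 25)


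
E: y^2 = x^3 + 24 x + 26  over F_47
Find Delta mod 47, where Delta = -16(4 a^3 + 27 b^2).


4 a^3 + 27 b^2 = 4*24^3 + 27*26^2 = 55296 + 18252 = 73548
Delta = -16 * (73548) = -1176768
Delta mod 47 = 18

Delta = 18 (mod 47)


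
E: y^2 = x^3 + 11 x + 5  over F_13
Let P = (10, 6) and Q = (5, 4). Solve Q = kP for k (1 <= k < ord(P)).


Enumerate multiples of P until we hit Q = (5, 4):
  1P = (10, 6)
  2P = (7, 10)
  3P = (5, 9)
  4P = (2, 10)
  5P = (11, 1)
  6P = (4, 3)
  7P = (9, 1)
  8P = (6, 1)
  9P = (1, 2)
  10P = (3, 0)
  11P = (1, 11)
  12P = (6, 12)
  13P = (9, 12)
  14P = (4, 10)
  15P = (11, 12)
  16P = (2, 3)
  17P = (5, 4)
Match found at i = 17.

k = 17


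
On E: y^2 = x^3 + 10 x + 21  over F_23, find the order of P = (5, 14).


Compute successive multiples of P until we hit O:
  1P = (5, 14)
  2P = (3, 20)
  3P = (1, 20)
  4P = (2, 16)
  5P = (19, 3)
  6P = (11, 17)
  7P = (13, 5)
  8P = (21, 4)
  ... (continuing to 23P)
  23P = O

ord(P) = 23


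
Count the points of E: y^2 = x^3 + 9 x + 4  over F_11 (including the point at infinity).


For each x in F_11, count y with y^2 = x^3 + 9 x + 4 mod 11:
  x = 0: RHS = 4, y in [2, 9]  -> 2 point(s)
  x = 1: RHS = 3, y in [5, 6]  -> 2 point(s)
  x = 3: RHS = 3, y in [5, 6]  -> 2 point(s)
  x = 4: RHS = 5, y in [4, 7]  -> 2 point(s)
  x = 5: RHS = 9, y in [3, 8]  -> 2 point(s)
  x = 7: RHS = 3, y in [5, 6]  -> 2 point(s)
  x = 8: RHS = 5, y in [4, 7]  -> 2 point(s)
  x = 9: RHS = 0, y in [0]  -> 1 point(s)
  x = 10: RHS = 5, y in [4, 7]  -> 2 point(s)
Affine points: 17. Add the point at infinity: total = 18.

#E(F_11) = 18


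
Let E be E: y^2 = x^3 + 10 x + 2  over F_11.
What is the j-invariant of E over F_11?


Delta = -16(4 a^3 + 27 b^2) mod 11 = 8
-1728 * (4 a)^3 = -1728 * (4*10)^3 mod 11 = 9
j = 9 * 8^(-1) mod 11 = 8

j = 8 (mod 11)


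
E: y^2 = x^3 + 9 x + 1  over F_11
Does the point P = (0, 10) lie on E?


Check whether y^2 = x^3 + 9 x + 1 (mod 11) for (x, y) = (0, 10).
LHS: y^2 = 10^2 mod 11 = 1
RHS: x^3 + 9 x + 1 = 0^3 + 9*0 + 1 mod 11 = 1
LHS = RHS

Yes, on the curve


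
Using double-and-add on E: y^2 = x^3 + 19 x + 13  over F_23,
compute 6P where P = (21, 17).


k = 6 = 110_2 (binary, LSB first: 011)
Double-and-add from P = (21, 17):
  bit 0 = 0: acc unchanged = O
  bit 1 = 1: acc = O + (7, 12) = (7, 12)
  bit 2 = 1: acc = (7, 12) + (11, 14) = (11, 9)

6P = (11, 9)


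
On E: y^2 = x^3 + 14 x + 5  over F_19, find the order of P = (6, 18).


Compute successive multiples of P until we hit O:
  1P = (6, 18)
  2P = (4, 12)
  3P = (18, 3)
  4P = (12, 18)
  5P = (1, 1)
  6P = (0, 10)
  7P = (0, 9)
  8P = (1, 18)
  ... (continuing to 13P)
  13P = O

ord(P) = 13


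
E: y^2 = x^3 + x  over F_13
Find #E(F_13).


For each x in F_13, count y with y^2 = x^3 + 1 x + 0 mod 13:
  x = 0: RHS = 0, y in [0]  -> 1 point(s)
  x = 2: RHS = 10, y in [6, 7]  -> 2 point(s)
  x = 3: RHS = 4, y in [2, 11]  -> 2 point(s)
  x = 4: RHS = 3, y in [4, 9]  -> 2 point(s)
  x = 5: RHS = 0, y in [0]  -> 1 point(s)
  x = 6: RHS = 1, y in [1, 12]  -> 2 point(s)
  x = 7: RHS = 12, y in [5, 8]  -> 2 point(s)
  x = 8: RHS = 0, y in [0]  -> 1 point(s)
  x = 9: RHS = 10, y in [6, 7]  -> 2 point(s)
  x = 10: RHS = 9, y in [3, 10]  -> 2 point(s)
  x = 11: RHS = 3, y in [4, 9]  -> 2 point(s)
Affine points: 19. Add the point at infinity: total = 20.

#E(F_13) = 20


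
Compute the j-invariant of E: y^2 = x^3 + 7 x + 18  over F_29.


Delta = -16(4 a^3 + 27 b^2) mod 29 = 16
-1728 * (4 a)^3 = -1728 * (4*7)^3 mod 29 = 17
j = 17 * 16^(-1) mod 29 = 21

j = 21 (mod 29)


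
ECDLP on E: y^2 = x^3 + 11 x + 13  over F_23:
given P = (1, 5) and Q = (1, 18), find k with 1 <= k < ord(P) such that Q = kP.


Enumerate multiples of P until we hit Q = (1, 18):
  1P = (1, 5)
  2P = (11, 4)
  3P = (14, 17)
  4P = (3, 2)
  5P = (4, 11)
  6P = (22, 22)
  7P = (9, 17)
  8P = (21, 11)
  9P = (5, 3)
  10P = (0, 6)
  11P = (0, 17)
  12P = (5, 20)
  13P = (21, 12)
  14P = (9, 6)
  15P = (22, 1)
  16P = (4, 12)
  17P = (3, 21)
  18P = (14, 6)
  19P = (11, 19)
  20P = (1, 18)
Match found at i = 20.

k = 20


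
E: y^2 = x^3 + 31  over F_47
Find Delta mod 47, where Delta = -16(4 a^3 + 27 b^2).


4 a^3 + 27 b^2 = 4*0^3 + 27*31^2 = 0 + 25947 = 25947
Delta = -16 * (25947) = -415152
Delta mod 47 = 46

Delta = 46 (mod 47)


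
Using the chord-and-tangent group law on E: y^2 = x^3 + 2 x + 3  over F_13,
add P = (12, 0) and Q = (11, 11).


P != Q, so use the chord formula.
s = (y2 - y1) / (x2 - x1) = (11) / (12) mod 13 = 2
x3 = s^2 - x1 - x2 mod 13 = 2^2 - 12 - 11 = 7
y3 = s (x1 - x3) - y1 mod 13 = 2 * (12 - 7) - 0 = 10

P + Q = (7, 10)


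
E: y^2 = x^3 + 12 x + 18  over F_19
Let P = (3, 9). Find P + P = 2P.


Doubling: s = (3 x1^2 + a) / (2 y1)
s = (3*3^2 + 12) / (2*9) mod 19 = 18
x3 = s^2 - 2 x1 mod 19 = 18^2 - 2*3 = 14
y3 = s (x1 - x3) - y1 mod 19 = 18 * (3 - 14) - 9 = 2

2P = (14, 2)


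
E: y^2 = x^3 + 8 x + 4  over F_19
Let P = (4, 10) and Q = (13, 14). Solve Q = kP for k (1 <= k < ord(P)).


Enumerate multiples of P until we hit Q = (13, 14):
  1P = (4, 10)
  2P = (12, 17)
  3P = (10, 18)
  4P = (11, 6)
  5P = (2, 16)
  6P = (3, 6)
  7P = (9, 8)
  8P = (13, 5)
  9P = (7, 17)
  10P = (5, 13)
  11P = (0, 2)
  12P = (0, 17)
  13P = (5, 6)
  14P = (7, 2)
  15P = (13, 14)
Match found at i = 15.

k = 15


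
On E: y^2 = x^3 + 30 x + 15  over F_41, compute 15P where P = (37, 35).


k = 15 = 1111_2 (binary, LSB first: 1111)
Double-and-add from P = (37, 35):
  bit 0 = 1: acc = O + (37, 35) = (37, 35)
  bit 1 = 1: acc = (37, 35) + (40, 5) = (23, 30)
  bit 2 = 1: acc = (23, 30) + (1, 13) = (27, 34)
  bit 3 = 1: acc = (27, 34) + (34, 35) = (16, 32)

15P = (16, 32)


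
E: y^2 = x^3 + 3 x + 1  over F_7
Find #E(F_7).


For each x in F_7, count y with y^2 = x^3 + 3 x + 1 mod 7:
  x = 0: RHS = 1, y in [1, 6]  -> 2 point(s)
  x = 2: RHS = 1, y in [1, 6]  -> 2 point(s)
  x = 3: RHS = 2, y in [3, 4]  -> 2 point(s)
  x = 4: RHS = 0, y in [0]  -> 1 point(s)
  x = 5: RHS = 1, y in [1, 6]  -> 2 point(s)
  x = 6: RHS = 4, y in [2, 5]  -> 2 point(s)
Affine points: 11. Add the point at infinity: total = 12.

#E(F_7) = 12


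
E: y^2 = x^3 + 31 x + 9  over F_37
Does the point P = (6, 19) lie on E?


Check whether y^2 = x^3 + 31 x + 9 (mod 37) for (x, y) = (6, 19).
LHS: y^2 = 19^2 mod 37 = 28
RHS: x^3 + 31 x + 9 = 6^3 + 31*6 + 9 mod 37 = 4
LHS != RHS

No, not on the curve


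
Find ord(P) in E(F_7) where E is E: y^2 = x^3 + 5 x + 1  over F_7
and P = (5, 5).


Compute successive multiples of P until we hit O:
  1P = (5, 5)
  2P = (5, 2)
  3P = O

ord(P) = 3


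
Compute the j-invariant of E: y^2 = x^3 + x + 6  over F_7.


Delta = -16(4 a^3 + 27 b^2) mod 7 = 1
-1728 * (4 a)^3 = -1728 * (4*1)^3 mod 7 = 1
j = 1 * 1^(-1) mod 7 = 1

j = 1 (mod 7)


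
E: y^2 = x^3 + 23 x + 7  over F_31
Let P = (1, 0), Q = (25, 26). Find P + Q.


P != Q, so use the chord formula.
s = (y2 - y1) / (x2 - x1) = (26) / (24) mod 31 = 14
x3 = s^2 - x1 - x2 mod 31 = 14^2 - 1 - 25 = 15
y3 = s (x1 - x3) - y1 mod 31 = 14 * (1 - 15) - 0 = 21

P + Q = (15, 21)


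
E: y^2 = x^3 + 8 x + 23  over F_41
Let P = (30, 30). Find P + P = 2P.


Doubling: s = (3 x1^2 + a) / (2 y1)
s = (3*30^2 + 8) / (2*30) mod 41 = 26
x3 = s^2 - 2 x1 mod 41 = 26^2 - 2*30 = 1
y3 = s (x1 - x3) - y1 mod 41 = 26 * (30 - 1) - 30 = 27

2P = (1, 27)


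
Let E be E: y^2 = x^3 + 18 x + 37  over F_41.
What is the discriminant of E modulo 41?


4 a^3 + 27 b^2 = 4*18^3 + 27*37^2 = 23328 + 36963 = 60291
Delta = -16 * (60291) = -964656
Delta mod 41 = 33

Delta = 33 (mod 41)


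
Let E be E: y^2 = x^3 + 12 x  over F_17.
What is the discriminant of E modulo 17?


4 a^3 + 27 b^2 = 4*12^3 + 27*0^2 = 6912 + 0 = 6912
Delta = -16 * (6912) = -110592
Delta mod 17 = 10

Delta = 10 (mod 17)


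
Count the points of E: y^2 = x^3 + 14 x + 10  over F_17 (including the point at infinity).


For each x in F_17, count y with y^2 = x^3 + 14 x + 10 mod 17:
  x = 1: RHS = 8, y in [5, 12]  -> 2 point(s)
  x = 5: RHS = 1, y in [1, 16]  -> 2 point(s)
  x = 6: RHS = 4, y in [2, 15]  -> 2 point(s)
  x = 7: RHS = 9, y in [3, 14]  -> 2 point(s)
  x = 9: RHS = 15, y in [7, 10]  -> 2 point(s)
  x = 11: RHS = 16, y in [4, 13]  -> 2 point(s)
  x = 12: RHS = 2, y in [6, 11]  -> 2 point(s)
  x = 13: RHS = 9, y in [3, 14]  -> 2 point(s)
  x = 14: RHS = 9, y in [3, 14]  -> 2 point(s)
  x = 15: RHS = 8, y in [5, 12]  -> 2 point(s)
Affine points: 20. Add the point at infinity: total = 21.

#E(F_17) = 21


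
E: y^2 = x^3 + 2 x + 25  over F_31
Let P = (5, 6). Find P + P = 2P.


Doubling: s = (3 x1^2 + a) / (2 y1)
s = (3*5^2 + 2) / (2*6) mod 31 = 9
x3 = s^2 - 2 x1 mod 31 = 9^2 - 2*5 = 9
y3 = s (x1 - x3) - y1 mod 31 = 9 * (5 - 9) - 6 = 20

2P = (9, 20)


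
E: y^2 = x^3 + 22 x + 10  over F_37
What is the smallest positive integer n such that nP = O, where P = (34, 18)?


Compute successive multiples of P until we hit O:
  1P = (34, 18)
  2P = (2, 5)
  3P = (27, 23)
  4P = (12, 35)
  5P = (1, 12)
  6P = (32, 16)
  7P = (9, 7)
  8P = (10, 34)
  ... (continuing to 31P)
  31P = O

ord(P) = 31


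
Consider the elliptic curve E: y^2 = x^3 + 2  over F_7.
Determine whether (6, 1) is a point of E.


Check whether y^2 = x^3 + 0 x + 2 (mod 7) for (x, y) = (6, 1).
LHS: y^2 = 1^2 mod 7 = 1
RHS: x^3 + 0 x + 2 = 6^3 + 0*6 + 2 mod 7 = 1
LHS = RHS

Yes, on the curve


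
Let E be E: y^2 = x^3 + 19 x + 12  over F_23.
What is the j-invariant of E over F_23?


Delta = -16(4 a^3 + 27 b^2) mod 23 = 9
-1728 * (4 a)^3 = -1728 * (4*19)^3 mod 23 = 6
j = 6 * 9^(-1) mod 23 = 16

j = 16 (mod 23)


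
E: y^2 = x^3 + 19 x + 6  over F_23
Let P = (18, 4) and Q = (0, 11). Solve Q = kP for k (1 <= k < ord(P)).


Enumerate multiples of P until we hit Q = (0, 11):
  1P = (18, 4)
  2P = (0, 12)
  3P = (14, 7)
  4P = (16, 6)
  5P = (13, 14)
  6P = (19, 21)
  7P = (22, 20)
  8P = (22, 3)
  9P = (19, 2)
  10P = (13, 9)
  11P = (16, 17)
  12P = (14, 16)
  13P = (0, 11)
Match found at i = 13.

k = 13


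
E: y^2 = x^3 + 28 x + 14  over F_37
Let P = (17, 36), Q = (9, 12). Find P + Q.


P != Q, so use the chord formula.
s = (y2 - y1) / (x2 - x1) = (13) / (29) mod 37 = 3
x3 = s^2 - x1 - x2 mod 37 = 3^2 - 17 - 9 = 20
y3 = s (x1 - x3) - y1 mod 37 = 3 * (17 - 20) - 36 = 29

P + Q = (20, 29)


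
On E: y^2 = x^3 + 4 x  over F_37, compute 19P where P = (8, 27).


k = 19 = 10011_2 (binary, LSB first: 11001)
Double-and-add from P = (8, 27):
  bit 0 = 1: acc = O + (8, 27) = (8, 27)
  bit 1 = 1: acc = (8, 27) + (9, 5) = (23, 7)
  bit 2 = 0: acc unchanged = (23, 7)
  bit 3 = 0: acc unchanged = (23, 7)
  bit 4 = 1: acc = (23, 7) + (16, 4) = (8, 10)

19P = (8, 10)


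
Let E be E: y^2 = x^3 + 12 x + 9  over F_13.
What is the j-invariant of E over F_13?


Delta = -16(4 a^3 + 27 b^2) mod 13 = 3
-1728 * (4 a)^3 = -1728 * (4*12)^3 mod 13 = 1
j = 1 * 3^(-1) mod 13 = 9

j = 9 (mod 13)


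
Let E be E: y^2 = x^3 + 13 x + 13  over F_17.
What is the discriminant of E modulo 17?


4 a^3 + 27 b^2 = 4*13^3 + 27*13^2 = 8788 + 4563 = 13351
Delta = -16 * (13351) = -213616
Delta mod 17 = 6

Delta = 6 (mod 17)


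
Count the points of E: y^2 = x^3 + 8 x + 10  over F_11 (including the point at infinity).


For each x in F_11, count y with y^2 = x^3 + 8 x + 10 mod 11:
  x = 2: RHS = 1, y in [1, 10]  -> 2 point(s)
  x = 8: RHS = 3, y in [5, 6]  -> 2 point(s)
  x = 10: RHS = 1, y in [1, 10]  -> 2 point(s)
Affine points: 6. Add the point at infinity: total = 7.

#E(F_11) = 7


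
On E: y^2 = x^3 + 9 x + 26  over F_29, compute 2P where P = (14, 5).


Doubling: s = (3 x1^2 + a) / (2 y1)
s = (3*14^2 + 9) / (2*5) mod 29 = 22
x3 = s^2 - 2 x1 mod 29 = 22^2 - 2*14 = 21
y3 = s (x1 - x3) - y1 mod 29 = 22 * (14 - 21) - 5 = 15

2P = (21, 15)


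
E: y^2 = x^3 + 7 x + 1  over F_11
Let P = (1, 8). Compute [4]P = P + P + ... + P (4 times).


k = 4 = 100_2 (binary, LSB first: 001)
Double-and-add from P = (1, 8):
  bit 0 = 0: acc unchanged = O
  bit 1 = 0: acc unchanged = O
  bit 2 = 1: acc = O + (1, 3) = (1, 3)

4P = (1, 3)


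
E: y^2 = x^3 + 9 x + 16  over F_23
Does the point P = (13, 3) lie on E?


Check whether y^2 = x^3 + 9 x + 16 (mod 23) for (x, y) = (13, 3).
LHS: y^2 = 3^2 mod 23 = 9
RHS: x^3 + 9 x + 16 = 13^3 + 9*13 + 16 mod 23 = 7
LHS != RHS

No, not on the curve


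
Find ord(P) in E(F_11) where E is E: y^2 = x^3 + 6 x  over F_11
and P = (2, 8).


Compute successive multiples of P until we hit O:
  1P = (2, 8)
  2P = (5, 1)
  3P = (7, 0)
  4P = (5, 10)
  5P = (2, 3)
  6P = O

ord(P) = 6


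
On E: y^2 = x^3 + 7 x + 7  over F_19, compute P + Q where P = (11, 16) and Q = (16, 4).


P != Q, so use the chord formula.
s = (y2 - y1) / (x2 - x1) = (7) / (5) mod 19 = 9
x3 = s^2 - x1 - x2 mod 19 = 9^2 - 11 - 16 = 16
y3 = s (x1 - x3) - y1 mod 19 = 9 * (11 - 16) - 16 = 15

P + Q = (16, 15)


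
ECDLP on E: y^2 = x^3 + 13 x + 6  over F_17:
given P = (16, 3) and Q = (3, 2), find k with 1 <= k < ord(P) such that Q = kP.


Enumerate multiples of P until we hit Q = (3, 2):
  1P = (16, 3)
  2P = (11, 16)
  3P = (9, 6)
  4P = (13, 3)
  5P = (5, 14)
  6P = (14, 12)
  7P = (3, 15)
  8P = (7, 7)
  9P = (7, 10)
  10P = (3, 2)
Match found at i = 10.

k = 10


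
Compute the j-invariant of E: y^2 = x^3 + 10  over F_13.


Delta = -16(4 a^3 + 27 b^2) mod 13 = 12
-1728 * (4 a)^3 = -1728 * (4*0)^3 mod 13 = 0
j = 0 * 12^(-1) mod 13 = 0

j = 0 (mod 13)


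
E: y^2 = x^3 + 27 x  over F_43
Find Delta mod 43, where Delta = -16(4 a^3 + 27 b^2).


4 a^3 + 27 b^2 = 4*27^3 + 27*0^2 = 78732 + 0 = 78732
Delta = -16 * (78732) = -1259712
Delta mod 43 = 16

Delta = 16 (mod 43)


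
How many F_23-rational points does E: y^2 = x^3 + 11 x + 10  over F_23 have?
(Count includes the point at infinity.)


For each x in F_23, count y with y^2 = x^3 + 11 x + 10 mod 23:
  x = 3: RHS = 1, y in [1, 22]  -> 2 point(s)
  x = 4: RHS = 3, y in [7, 16]  -> 2 point(s)
  x = 5: RHS = 6, y in [11, 12]  -> 2 point(s)
  x = 6: RHS = 16, y in [4, 19]  -> 2 point(s)
  x = 7: RHS = 16, y in [4, 19]  -> 2 point(s)
  x = 8: RHS = 12, y in [9, 14]  -> 2 point(s)
  x = 10: RHS = 16, y in [4, 19]  -> 2 point(s)
  x = 11: RHS = 13, y in [6, 17]  -> 2 point(s)
  x = 13: RHS = 4, y in [2, 21]  -> 2 point(s)
  x = 15: RHS = 8, y in [10, 13]  -> 2 point(s)
  x = 16: RHS = 4, y in [2, 21]  -> 2 point(s)
  x = 17: RHS = 4, y in [2, 21]  -> 2 point(s)
  x = 21: RHS = 3, y in [7, 16]  -> 2 point(s)
Affine points: 26. Add the point at infinity: total = 27.

#E(F_23) = 27


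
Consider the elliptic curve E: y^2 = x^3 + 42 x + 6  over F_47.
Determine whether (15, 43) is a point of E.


Check whether y^2 = x^3 + 42 x + 6 (mod 47) for (x, y) = (15, 43).
LHS: y^2 = 43^2 mod 47 = 16
RHS: x^3 + 42 x + 6 = 15^3 + 42*15 + 6 mod 47 = 16
LHS = RHS

Yes, on the curve


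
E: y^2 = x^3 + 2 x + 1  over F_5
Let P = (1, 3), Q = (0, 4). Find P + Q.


P != Q, so use the chord formula.
s = (y2 - y1) / (x2 - x1) = (1) / (4) mod 5 = 4
x3 = s^2 - x1 - x2 mod 5 = 4^2 - 1 - 0 = 0
y3 = s (x1 - x3) - y1 mod 5 = 4 * (1 - 0) - 3 = 1

P + Q = (0, 1)


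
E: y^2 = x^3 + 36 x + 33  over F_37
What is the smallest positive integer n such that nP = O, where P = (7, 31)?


Compute successive multiples of P until we hit O:
  1P = (7, 31)
  2P = (22, 22)
  3P = (35, 8)
  4P = (23, 35)
  5P = (14, 32)
  6P = (13, 21)
  7P = (28, 4)
  8P = (18, 36)
  ... (continuing to 43P)
  43P = O

ord(P) = 43


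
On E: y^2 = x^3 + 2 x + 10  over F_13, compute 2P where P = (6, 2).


Doubling: s = (3 x1^2 + a) / (2 y1)
s = (3*6^2 + 2) / (2*2) mod 13 = 8
x3 = s^2 - 2 x1 mod 13 = 8^2 - 2*6 = 0
y3 = s (x1 - x3) - y1 mod 13 = 8 * (6 - 0) - 2 = 7

2P = (0, 7)


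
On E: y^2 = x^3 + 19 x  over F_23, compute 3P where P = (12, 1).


k = 3 = 11_2 (binary, LSB first: 11)
Double-and-add from P = (12, 1):
  bit 0 = 1: acc = O + (12, 1) = (12, 1)
  bit 1 = 1: acc = (12, 1) + (2, 0) = (12, 22)

3P = (12, 22)


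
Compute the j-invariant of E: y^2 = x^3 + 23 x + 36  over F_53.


Delta = -16(4 a^3 + 27 b^2) mod 53 = 8
-1728 * (4 a)^3 = -1728 * (4*23)^3 mod 53 = 40
j = 40 * 8^(-1) mod 53 = 5

j = 5 (mod 53)


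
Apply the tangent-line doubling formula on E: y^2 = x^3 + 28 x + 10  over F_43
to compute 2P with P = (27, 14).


Doubling: s = (3 x1^2 + a) / (2 y1)
s = (3*27^2 + 28) / (2*14) mod 43 = 10
x3 = s^2 - 2 x1 mod 43 = 10^2 - 2*27 = 3
y3 = s (x1 - x3) - y1 mod 43 = 10 * (27 - 3) - 14 = 11

2P = (3, 11)


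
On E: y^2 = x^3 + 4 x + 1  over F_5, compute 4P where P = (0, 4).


k = 4 = 100_2 (binary, LSB first: 001)
Double-and-add from P = (0, 4):
  bit 0 = 0: acc unchanged = O
  bit 1 = 0: acc unchanged = O
  bit 2 = 1: acc = O + (3, 0) = (3, 0)

4P = (3, 0)


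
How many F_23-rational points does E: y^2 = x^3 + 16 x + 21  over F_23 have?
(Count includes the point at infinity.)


For each x in F_23, count y with y^2 = x^3 + 16 x + 21 mod 23:
  x = 3: RHS = 4, y in [2, 21]  -> 2 point(s)
  x = 7: RHS = 16, y in [4, 19]  -> 2 point(s)
  x = 10: RHS = 8, y in [10, 13]  -> 2 point(s)
  x = 12: RHS = 9, y in [3, 20]  -> 2 point(s)
  x = 15: RHS = 2, y in [5, 18]  -> 2 point(s)
  x = 16: RHS = 3, y in [7, 16]  -> 2 point(s)
  x = 17: RHS = 8, y in [10, 13]  -> 2 point(s)
  x = 18: RHS = 0, y in [0]  -> 1 point(s)
  x = 19: RHS = 8, y in [10, 13]  -> 2 point(s)
  x = 21: RHS = 4, y in [2, 21]  -> 2 point(s)
  x = 22: RHS = 4, y in [2, 21]  -> 2 point(s)
Affine points: 21. Add the point at infinity: total = 22.

#E(F_23) = 22
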